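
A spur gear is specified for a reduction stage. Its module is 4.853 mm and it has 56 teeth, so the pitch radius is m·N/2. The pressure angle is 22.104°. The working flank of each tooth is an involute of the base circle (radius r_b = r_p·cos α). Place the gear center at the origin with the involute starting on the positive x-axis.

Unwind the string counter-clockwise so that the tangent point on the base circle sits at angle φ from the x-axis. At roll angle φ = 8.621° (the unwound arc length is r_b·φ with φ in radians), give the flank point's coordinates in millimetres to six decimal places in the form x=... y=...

pitch radius r_p = m·N/2 = 4.853·56/2 = 135.884000
base radius r_b = r_p·cos α = 135.884000·cos 22.104° = 125.896847
roll angle φ = 8.621° = 0.15046483 rad
x = r_b·(cos φ + φ·sin φ) = 125.896847·(0.98870151 + 0.15046483·0.14989773) = 127.313922
y = r_b·(sin φ − φ·cos φ) = 125.896847·(0.14989773 − 0.15046483·0.98870151) = 0.142631

x=127.313922 y=0.142631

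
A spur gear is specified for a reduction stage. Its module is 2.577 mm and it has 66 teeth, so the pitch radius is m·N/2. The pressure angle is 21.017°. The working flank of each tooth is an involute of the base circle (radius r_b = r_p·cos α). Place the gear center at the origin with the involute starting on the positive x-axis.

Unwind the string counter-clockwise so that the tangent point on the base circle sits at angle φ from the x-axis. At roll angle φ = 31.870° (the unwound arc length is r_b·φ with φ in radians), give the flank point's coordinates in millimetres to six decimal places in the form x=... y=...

pitch radius r_p = m·N/2 = 2.577·66/2 = 85.041000
base radius r_b = r_p·cos α = 85.041000·cos 21.017° = 79.383567
roll angle φ = 31.870° = 0.55623643 rad
x = r_b·(cos φ + φ·sin φ) = 79.383567·(0.84924826 + 0.55623643·0.52799374) = 90.730465
y = r_b·(sin φ − φ·cos φ) = 79.383567·(0.52799374 − 0.55623643·0.84924826) = 4.414593

x=90.730465 y=4.414593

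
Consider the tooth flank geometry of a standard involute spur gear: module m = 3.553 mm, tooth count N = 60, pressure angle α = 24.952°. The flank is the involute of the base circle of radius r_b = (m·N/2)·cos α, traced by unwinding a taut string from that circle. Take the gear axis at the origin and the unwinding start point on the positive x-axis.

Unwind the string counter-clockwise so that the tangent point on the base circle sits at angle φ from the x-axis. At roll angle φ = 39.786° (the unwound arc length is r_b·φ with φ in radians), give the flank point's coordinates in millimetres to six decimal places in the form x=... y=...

x=117.206229 y=10.274859

pitch radius r_p = m·N/2 = 3.553·60/2 = 106.590000
base radius r_b = r_p·cos α = 106.590000·cos 24.952° = 96.641052
roll angle φ = 39.786° = 0.69439670 rad
x = r_b·(cos φ + φ·sin φ) = 96.641052·(0.76843991 + 0.69439670·0.63992195) = 117.206229
y = r_b·(sin φ − φ·cos φ) = 96.641052·(0.63992195 − 0.69439670·0.76843991) = 10.274859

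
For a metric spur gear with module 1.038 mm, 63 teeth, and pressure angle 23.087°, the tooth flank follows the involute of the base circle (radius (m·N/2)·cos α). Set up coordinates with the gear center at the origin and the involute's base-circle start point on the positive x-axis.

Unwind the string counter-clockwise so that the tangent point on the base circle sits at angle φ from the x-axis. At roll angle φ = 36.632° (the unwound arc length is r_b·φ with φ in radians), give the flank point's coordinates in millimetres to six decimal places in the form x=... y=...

pitch radius r_p = m·N/2 = 1.038·63/2 = 32.697000
base radius r_b = r_p·cos α = 32.697000·cos 23.087° = 30.078313
roll angle φ = 36.632° = 0.63934901 rad
x = r_b·(cos φ + φ·sin φ) = 30.078313·(0.80248436 + 0.63934901·0.59667316) = 35.611723
y = r_b·(sin φ − φ·cos φ) = 30.078313·(0.59667316 − 0.63934901·0.80248436) = 2.514715

x=35.611723 y=2.514715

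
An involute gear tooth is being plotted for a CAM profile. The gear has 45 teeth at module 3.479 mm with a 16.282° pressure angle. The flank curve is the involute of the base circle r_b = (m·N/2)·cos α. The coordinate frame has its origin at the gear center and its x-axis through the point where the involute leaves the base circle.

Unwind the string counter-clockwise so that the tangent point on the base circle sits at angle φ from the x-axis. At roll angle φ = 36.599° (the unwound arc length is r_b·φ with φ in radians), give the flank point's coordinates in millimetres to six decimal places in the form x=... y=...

pitch radius r_p = m·N/2 = 3.479·45/2 = 78.277500
base radius r_b = r_p·cos α = 78.277500·cos 16.282° = 75.138057
roll angle φ = 36.599° = 0.63877305 rad
x = r_b·(cos φ + φ·sin φ) = 75.138057·(0.80282788 + 0.63877305·0.59621086) = 88.938763
y = r_b·(sin φ − φ·cos φ) = 75.138057·(0.59621086 − 0.63877305·0.80282788) = 6.265466

x=88.938763 y=6.265466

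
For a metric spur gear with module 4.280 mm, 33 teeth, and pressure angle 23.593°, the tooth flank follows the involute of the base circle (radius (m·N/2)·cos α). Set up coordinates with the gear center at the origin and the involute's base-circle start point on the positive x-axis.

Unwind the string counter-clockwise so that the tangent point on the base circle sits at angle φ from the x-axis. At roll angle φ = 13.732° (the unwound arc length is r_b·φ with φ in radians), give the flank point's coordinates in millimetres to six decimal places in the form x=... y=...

x=66.549089 y=0.295280

pitch radius r_p = m·N/2 = 4.280·33/2 = 70.620000
base radius r_b = r_p·cos α = 70.620000·cos 23.593° = 64.716990
roll angle φ = 13.732° = 0.23966861 rad
x = r_b·(cos φ + φ·sin φ) = 64.716990·(0.97141669 + 0.23966861·0.23738072) = 66.549089
y = r_b·(sin φ − φ·cos φ) = 64.716990·(0.23738072 − 0.23966861·0.97141669) = 0.295280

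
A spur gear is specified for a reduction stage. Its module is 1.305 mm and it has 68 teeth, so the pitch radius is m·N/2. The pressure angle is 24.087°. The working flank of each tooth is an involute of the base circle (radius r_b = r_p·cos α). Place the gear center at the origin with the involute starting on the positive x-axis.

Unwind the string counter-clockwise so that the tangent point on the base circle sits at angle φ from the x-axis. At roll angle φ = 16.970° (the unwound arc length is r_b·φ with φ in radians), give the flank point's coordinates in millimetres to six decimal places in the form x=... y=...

pitch radius r_p = m·N/2 = 1.305·68/2 = 44.370000
base radius r_b = r_p·cos α = 44.370000·cos 24.087° = 40.506562
roll angle φ = 16.970° = 0.29618237 rad
x = r_b·(cos φ + φ·sin φ) = 40.506562·(0.95645771 + 0.29618237·0.29187094) = 42.244486
y = r_b·(sin φ − φ·cos φ) = 40.506562·(0.29187094 − 0.29618237·0.95645771) = 0.347750

x=42.244486 y=0.347750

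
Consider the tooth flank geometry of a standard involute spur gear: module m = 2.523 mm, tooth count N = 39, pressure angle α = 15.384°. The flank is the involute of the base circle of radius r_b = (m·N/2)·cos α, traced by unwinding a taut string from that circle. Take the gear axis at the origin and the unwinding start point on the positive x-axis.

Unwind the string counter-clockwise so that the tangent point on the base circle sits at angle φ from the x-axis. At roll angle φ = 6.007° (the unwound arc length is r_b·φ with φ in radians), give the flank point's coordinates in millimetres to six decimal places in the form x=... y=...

pitch radius r_p = m·N/2 = 2.523·39/2 = 49.198500
base radius r_b = r_p·cos α = 49.198500·cos 15.384° = 47.435694
roll angle φ = 6.007° = 0.10484193 rad
x = r_b·(cos φ + φ·sin φ) = 47.435694·(0.99450912 + 0.10484193·0.10464997) = 47.695681
y = r_b·(sin φ − φ·cos φ) = 47.435694·(0.10464997 − 0.10484193·0.99450912) = 0.018202

x=47.695681 y=0.018202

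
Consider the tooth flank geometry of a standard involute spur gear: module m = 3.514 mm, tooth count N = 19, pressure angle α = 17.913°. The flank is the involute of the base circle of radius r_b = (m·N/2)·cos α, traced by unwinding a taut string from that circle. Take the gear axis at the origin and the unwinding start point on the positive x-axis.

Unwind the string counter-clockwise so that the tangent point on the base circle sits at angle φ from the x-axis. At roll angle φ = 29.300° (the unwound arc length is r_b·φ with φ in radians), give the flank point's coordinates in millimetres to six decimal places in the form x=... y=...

x=35.650541 y=1.379301

pitch radius r_p = m·N/2 = 3.514·19/2 = 33.383000
base radius r_b = r_p·cos α = 33.383000·cos 17.913° = 31.764747
roll angle φ = 29.300° = 0.51138147 rad
x = r_b·(cos φ + φ·sin φ) = 31.764747·(0.87206927 + 0.51138147·0.48938245) = 35.650541
y = r_b·(sin φ − φ·cos φ) = 31.764747·(0.48938245 − 0.51138147·0.87206927) = 1.379301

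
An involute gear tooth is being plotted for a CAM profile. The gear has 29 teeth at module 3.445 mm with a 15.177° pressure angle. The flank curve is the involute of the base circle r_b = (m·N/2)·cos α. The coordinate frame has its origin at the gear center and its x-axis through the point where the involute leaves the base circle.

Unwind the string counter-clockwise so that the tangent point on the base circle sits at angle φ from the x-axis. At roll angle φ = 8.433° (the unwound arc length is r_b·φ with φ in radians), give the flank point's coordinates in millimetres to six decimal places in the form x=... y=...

pitch radius r_p = m·N/2 = 3.445·29/2 = 49.952500
base radius r_b = r_p·cos α = 49.952500·cos 15.177° = 48.210240
roll angle φ = 8.433° = 0.14718362 rad
x = r_b·(cos φ + φ·sin φ) = 48.210240·(0.98918803 + 0.14718362·0.14665278) = 48.729605
y = r_b·(sin φ − φ·cos φ) = 48.210240·(0.14665278 − 0.14718362·0.98918803) = 0.051128

x=48.729605 y=0.051128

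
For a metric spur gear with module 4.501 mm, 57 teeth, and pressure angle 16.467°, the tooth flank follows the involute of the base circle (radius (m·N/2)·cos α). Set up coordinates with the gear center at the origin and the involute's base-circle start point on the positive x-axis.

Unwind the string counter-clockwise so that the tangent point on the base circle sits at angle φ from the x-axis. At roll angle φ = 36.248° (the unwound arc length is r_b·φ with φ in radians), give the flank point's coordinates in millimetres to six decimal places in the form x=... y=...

pitch radius r_p = m·N/2 = 4.501·57/2 = 128.278500
base radius r_b = r_p·cos α = 128.278500·cos 16.467° = 123.016921
roll angle φ = 36.248° = 0.63264695 rad
x = r_b·(cos φ + φ·sin φ) = 123.016921·(0.80646524 + 0.63264695·0.59128150) = 145.226110
y = r_b·(sin φ − φ·cos φ) = 123.016921·(0.59128150 − 0.63264695·0.80646524) = 9.973440

x=145.226110 y=9.973440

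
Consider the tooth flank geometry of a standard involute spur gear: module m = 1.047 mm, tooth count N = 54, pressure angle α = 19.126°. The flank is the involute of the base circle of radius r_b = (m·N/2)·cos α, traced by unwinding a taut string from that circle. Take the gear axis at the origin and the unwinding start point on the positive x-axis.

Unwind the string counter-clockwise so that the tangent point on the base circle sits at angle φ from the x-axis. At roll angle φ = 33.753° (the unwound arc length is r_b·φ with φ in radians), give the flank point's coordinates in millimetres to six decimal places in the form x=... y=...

pitch radius r_p = m·N/2 = 1.047·54/2 = 28.269000
base radius r_b = r_p·cos α = 28.269000·cos 19.126° = 26.708560
roll angle φ = 33.753° = 0.58910098 rad
x = r_b·(cos φ + φ·sin φ) = 26.708560·(0.83144052 + 0.58910098·0.55561377) = 30.948628
y = r_b·(sin φ − φ·cos φ) = 26.708560·(0.55561377 − 0.58910098·0.83144052) = 1.757726

x=30.948628 y=1.757726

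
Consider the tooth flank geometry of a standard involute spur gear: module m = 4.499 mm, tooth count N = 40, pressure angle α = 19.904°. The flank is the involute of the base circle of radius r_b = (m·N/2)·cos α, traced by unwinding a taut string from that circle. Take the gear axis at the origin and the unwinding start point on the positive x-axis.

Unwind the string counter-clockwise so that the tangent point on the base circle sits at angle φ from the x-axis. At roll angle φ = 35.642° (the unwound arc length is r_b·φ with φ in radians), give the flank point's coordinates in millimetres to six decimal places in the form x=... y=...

pitch radius r_p = m·N/2 = 4.499·40/2 = 89.980000
base radius r_b = r_p·cos α = 89.980000·cos 19.904° = 84.604987
roll angle φ = 35.642° = 0.62207025 rad
x = r_b·(cos φ + φ·sin φ) = 84.604987·(0.81267382 + 0.62207025·0.58271885) = 99.424895
y = r_b·(sin φ − φ·cos φ) = 84.604987·(0.58271885 − 0.62207025·0.81267382) = 6.529698

x=99.424895 y=6.529698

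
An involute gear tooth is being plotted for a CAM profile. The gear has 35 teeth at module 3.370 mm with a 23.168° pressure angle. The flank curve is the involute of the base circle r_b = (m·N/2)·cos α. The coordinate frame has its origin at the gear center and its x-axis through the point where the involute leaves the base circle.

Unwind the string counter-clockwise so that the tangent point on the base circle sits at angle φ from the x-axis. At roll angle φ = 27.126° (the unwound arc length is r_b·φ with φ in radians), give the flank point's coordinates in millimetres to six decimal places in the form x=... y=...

x=59.959109 y=1.875226

pitch radius r_p = m·N/2 = 3.370·35/2 = 58.975000
base radius r_b = r_p·cos α = 58.975000·cos 23.168° = 54.218974
roll angle φ = 27.126° = 0.47343801 rad
x = r_b·(cos φ + φ·sin φ) = 54.218974·(0.89000599 + 0.47343801·0.45594883) = 59.959109
y = r_b·(sin φ − φ·cos φ) = 54.218974·(0.45594883 − 0.47343801·0.89000599) = 1.875226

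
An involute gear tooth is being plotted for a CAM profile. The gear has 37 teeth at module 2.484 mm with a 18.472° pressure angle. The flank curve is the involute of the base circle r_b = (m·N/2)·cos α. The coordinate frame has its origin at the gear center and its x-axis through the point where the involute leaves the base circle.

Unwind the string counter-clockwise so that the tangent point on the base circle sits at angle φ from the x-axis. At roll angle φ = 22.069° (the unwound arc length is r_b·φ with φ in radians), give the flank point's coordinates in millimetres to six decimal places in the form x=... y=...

pitch radius r_p = m·N/2 = 2.484·37/2 = 45.954000
base radius r_b = r_p·cos α = 45.954000·cos 18.472° = 43.586386
roll angle φ = 22.069° = 0.38517671 rad
x = r_b·(cos φ + φ·sin φ) = 43.586386·(0.92673205 + 0.38517671·0.37572291) = 46.700710
y = r_b·(sin φ − φ·cos φ) = 43.586386·(0.37572291 − 0.38517671·0.92673205) = 0.817999

x=46.700710 y=0.817999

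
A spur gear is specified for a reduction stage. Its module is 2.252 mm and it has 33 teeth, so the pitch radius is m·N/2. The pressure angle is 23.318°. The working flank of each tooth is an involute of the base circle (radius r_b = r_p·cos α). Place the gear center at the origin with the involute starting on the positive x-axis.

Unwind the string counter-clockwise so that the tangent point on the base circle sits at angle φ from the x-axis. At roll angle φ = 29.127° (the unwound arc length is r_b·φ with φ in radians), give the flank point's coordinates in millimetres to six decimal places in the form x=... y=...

x=38.251442 y=1.456063

pitch radius r_p = m·N/2 = 2.252·33/2 = 37.158000
base radius r_b = r_p·cos α = 37.158000·cos 23.318° = 34.123012
roll angle φ = 29.127° = 0.50836205 rad
x = r_b·(cos φ + φ·sin φ) = 34.123012·(0.87354295 + 0.50836205·0.48674708) = 38.251442
y = r_b·(sin φ − φ·cos φ) = 34.123012·(0.48674708 − 0.50836205·0.87354295) = 1.456063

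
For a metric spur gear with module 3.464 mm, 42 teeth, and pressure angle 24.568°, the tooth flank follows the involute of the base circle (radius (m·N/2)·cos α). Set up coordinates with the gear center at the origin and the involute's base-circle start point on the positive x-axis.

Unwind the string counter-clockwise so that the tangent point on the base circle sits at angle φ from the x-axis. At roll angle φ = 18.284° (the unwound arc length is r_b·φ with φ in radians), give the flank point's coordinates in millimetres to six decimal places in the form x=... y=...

x=69.441717 y=0.709382

pitch radius r_p = m·N/2 = 3.464·42/2 = 72.744000
base radius r_b = r_p·cos α = 72.744000·cos 24.568° = 66.158374
roll angle φ = 18.284° = 0.31911600 rad
x = r_b·(cos φ + φ·sin φ) = 66.158374·(0.94951312 + 0.31911600·0.31372731) = 69.441717
y = r_b·(sin φ − φ·cos φ) = 66.158374·(0.31372731 − 0.31911600·0.94951312) = 0.709382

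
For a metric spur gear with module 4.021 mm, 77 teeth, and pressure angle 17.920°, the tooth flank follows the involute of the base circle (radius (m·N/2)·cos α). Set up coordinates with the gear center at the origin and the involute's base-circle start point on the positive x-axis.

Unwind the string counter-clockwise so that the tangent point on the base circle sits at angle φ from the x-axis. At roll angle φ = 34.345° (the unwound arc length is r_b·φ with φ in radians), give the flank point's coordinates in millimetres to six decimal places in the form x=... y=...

pitch radius r_p = m·N/2 = 4.021·77/2 = 154.808500
base radius r_b = r_p·cos α = 154.808500·cos 17.920° = 147.298284
roll angle φ = 34.345° = 0.59943333 rad
x = r_b·(cos φ + φ·sin φ) = 147.298284·(0.82565545 + 0.59943333·0.56417469) = 171.431718
y = r_b·(sin φ − φ·cos φ) = 147.298284·(0.56417469 − 0.59943333·0.82565545) = 10.200302

x=171.431718 y=10.200302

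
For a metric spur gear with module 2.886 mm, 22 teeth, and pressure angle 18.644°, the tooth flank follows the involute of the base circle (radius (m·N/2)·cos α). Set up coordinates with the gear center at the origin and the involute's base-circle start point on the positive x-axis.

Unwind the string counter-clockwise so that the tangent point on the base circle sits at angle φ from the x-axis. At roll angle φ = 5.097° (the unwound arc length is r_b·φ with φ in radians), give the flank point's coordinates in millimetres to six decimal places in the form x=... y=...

pitch radius r_p = m·N/2 = 2.886·22/2 = 31.746000
base radius r_b = r_p·cos α = 31.746000·cos 18.644° = 30.080071
roll angle φ = 5.097° = 0.08895943 rad
x = r_b·(cos φ + φ·sin φ) = 30.080071·(0.99604572 + 0.08895943·0.08884214) = 30.198859
y = r_b·(sin φ − φ·cos φ) = 30.080071·(0.08884214 − 0.08895943·0.99604572) = 0.007053

x=30.198859 y=0.007053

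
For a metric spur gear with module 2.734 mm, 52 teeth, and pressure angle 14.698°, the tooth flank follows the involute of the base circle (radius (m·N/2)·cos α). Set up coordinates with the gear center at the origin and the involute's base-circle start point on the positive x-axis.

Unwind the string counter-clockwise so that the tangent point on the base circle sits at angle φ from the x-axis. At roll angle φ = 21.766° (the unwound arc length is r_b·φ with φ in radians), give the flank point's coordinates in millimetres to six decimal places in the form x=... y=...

x=73.541722 y=1.238479

pitch radius r_p = m·N/2 = 2.734·52/2 = 71.084000
base radius r_b = r_p·cos α = 71.084000·cos 14.698° = 68.757891
roll angle φ = 21.766° = 0.37988836 rad
x = r_b·(cos φ + φ·sin φ) = 68.757891·(0.92870604 + 0.37988836·0.37081680) = 73.541722
y = r_b·(sin φ − φ·cos φ) = 68.757891·(0.37081680 − 0.37988836·0.92870604) = 1.238479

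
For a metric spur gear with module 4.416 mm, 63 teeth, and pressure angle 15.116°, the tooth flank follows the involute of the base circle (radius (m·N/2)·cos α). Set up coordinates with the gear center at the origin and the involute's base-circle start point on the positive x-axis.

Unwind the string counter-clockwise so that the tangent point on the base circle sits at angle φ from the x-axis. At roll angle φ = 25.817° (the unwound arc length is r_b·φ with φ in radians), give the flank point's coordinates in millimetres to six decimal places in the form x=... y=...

pitch radius r_p = m·N/2 = 4.416·63/2 = 139.104000
base radius r_b = r_p·cos α = 139.104000·cos 15.116° = 134.290980
roll angle φ = 25.817° = 0.45059165 rad
x = r_b·(cos φ + φ·sin φ) = 134.290980·(0.90018960 + 0.45059165·0.43549821) = 147.239512
y = r_b·(sin φ − φ·cos φ) = 134.290980·(0.43549821 − 0.45059165·0.90018960) = 4.012654

x=147.239512 y=4.012654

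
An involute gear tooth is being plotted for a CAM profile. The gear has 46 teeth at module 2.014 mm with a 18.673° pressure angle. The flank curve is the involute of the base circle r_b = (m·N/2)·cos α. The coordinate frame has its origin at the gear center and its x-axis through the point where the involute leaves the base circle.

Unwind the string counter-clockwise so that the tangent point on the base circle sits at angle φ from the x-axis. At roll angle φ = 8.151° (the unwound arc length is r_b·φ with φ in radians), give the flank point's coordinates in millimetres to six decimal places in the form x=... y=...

pitch radius r_p = m·N/2 = 2.014·46/2 = 46.322000
base radius r_b = r_p·cos α = 46.322000·cos 18.673° = 43.883668
roll angle φ = 8.151° = 0.14226179 rad
x = r_b·(cos φ + φ·sin φ) = 43.883668·(0.98989785 + 0.14226179·0.14178241) = 44.325492
y = r_b·(sin φ − φ·cos φ) = 43.883668·(0.14178241 − 0.14226179·0.98989785) = 0.042031

x=44.325492 y=0.042031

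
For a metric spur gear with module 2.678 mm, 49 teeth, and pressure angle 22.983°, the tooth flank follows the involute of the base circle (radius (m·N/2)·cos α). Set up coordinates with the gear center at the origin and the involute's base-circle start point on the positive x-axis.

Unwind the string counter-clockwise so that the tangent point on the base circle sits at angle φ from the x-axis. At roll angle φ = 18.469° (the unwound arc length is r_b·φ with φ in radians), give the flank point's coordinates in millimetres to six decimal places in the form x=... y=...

x=63.459915 y=0.667389

pitch radius r_p = m·N/2 = 2.678·49/2 = 65.611000
base radius r_b = r_p·cos α = 65.611000·cos 22.983° = 60.402848
roll angle φ = 18.469° = 0.32234486 rad
x = r_b·(cos φ + φ·sin φ) = 60.402848·(0.94849519 + 0.32234486·0.31679152) = 63.459915
y = r_b·(sin φ − φ·cos φ) = 60.402848·(0.31679152 − 0.32234486·0.94849519) = 0.667389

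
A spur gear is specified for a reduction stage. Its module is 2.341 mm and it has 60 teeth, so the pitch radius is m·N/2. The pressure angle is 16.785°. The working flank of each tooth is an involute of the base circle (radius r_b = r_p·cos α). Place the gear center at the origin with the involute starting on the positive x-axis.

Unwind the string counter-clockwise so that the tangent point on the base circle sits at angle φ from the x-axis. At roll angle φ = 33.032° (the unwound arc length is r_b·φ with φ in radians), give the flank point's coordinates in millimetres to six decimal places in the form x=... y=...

x=77.500374 y=4.153607

pitch radius r_p = m·N/2 = 2.341·60/2 = 70.230000
base radius r_b = r_p·cos α = 70.230000·cos 16.785° = 67.237860
roll angle φ = 33.032° = 0.57651716 rad
x = r_b·(cos φ + φ·sin φ) = 67.237860·(0.83836625 + 0.57651716·0.54510735) = 77.500374
y = r_b·(sin φ − φ·cos φ) = 67.237860·(0.54510735 − 0.57651716·0.83836625) = 4.153607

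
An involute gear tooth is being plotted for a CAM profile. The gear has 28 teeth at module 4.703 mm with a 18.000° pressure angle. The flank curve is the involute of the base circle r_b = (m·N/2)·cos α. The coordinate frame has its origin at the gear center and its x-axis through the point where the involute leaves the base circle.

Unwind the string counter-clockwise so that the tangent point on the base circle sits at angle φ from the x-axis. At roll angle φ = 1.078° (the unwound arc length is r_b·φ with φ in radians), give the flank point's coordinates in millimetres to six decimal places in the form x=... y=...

x=62.630546 y=0.000139

pitch radius r_p = m·N/2 = 4.703·28/2 = 65.842000
base radius r_b = r_p·cos α = 65.842000·cos 18.000° = 62.619463
roll angle φ = 1.078° = 0.01881465 rad
x = r_b·(cos φ + φ·sin φ) = 62.619463·(0.99982301 + 0.01881465·0.01881354) = 62.630546
y = r_b·(sin φ − φ·cos φ) = 62.619463·(0.01881354 − 0.01881465·0.99982301) = 0.000139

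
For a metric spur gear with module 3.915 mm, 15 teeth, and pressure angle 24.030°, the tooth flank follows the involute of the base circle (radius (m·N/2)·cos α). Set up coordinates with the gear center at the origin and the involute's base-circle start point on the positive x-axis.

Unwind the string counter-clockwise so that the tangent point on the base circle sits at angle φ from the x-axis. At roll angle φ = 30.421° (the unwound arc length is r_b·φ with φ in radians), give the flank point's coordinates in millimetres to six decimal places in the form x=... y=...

pitch radius r_p = m·N/2 = 3.915·15/2 = 29.362500
base radius r_b = r_p·cos α = 29.362500·cos 24.030° = 26.817722
roll angle φ = 30.421° = 0.53094661 rad
x = r_b·(cos φ + φ·sin φ) = 26.817722·(0.86232814 + 0.53094661·0.50634986) = 30.335479
y = r_b·(sin φ − φ·cos φ) = 26.817722·(0.50634986 − 0.53094661·0.86232814) = 1.300650

x=30.335479 y=1.300650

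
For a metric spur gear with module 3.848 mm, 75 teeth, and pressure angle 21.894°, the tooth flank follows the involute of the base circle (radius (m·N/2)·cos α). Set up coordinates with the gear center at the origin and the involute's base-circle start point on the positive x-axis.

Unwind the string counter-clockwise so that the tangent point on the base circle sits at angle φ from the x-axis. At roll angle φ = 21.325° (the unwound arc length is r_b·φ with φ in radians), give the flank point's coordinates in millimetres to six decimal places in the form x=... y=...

pitch radius r_p = m·N/2 = 3.848·75/2 = 144.300000
base radius r_b = r_p·cos α = 144.300000·cos 21.894° = 133.892407
roll angle φ = 21.325° = 0.37219146 rad
x = r_b·(cos φ + φ·sin φ) = 133.892407·(0.93153264 + 0.37219146·0.36365772) = 142.847525
y = r_b·(sin φ − φ·cos φ) = 133.892407·(0.36365772 − 0.37219146·0.93153264) = 2.269373

x=142.847525 y=2.269373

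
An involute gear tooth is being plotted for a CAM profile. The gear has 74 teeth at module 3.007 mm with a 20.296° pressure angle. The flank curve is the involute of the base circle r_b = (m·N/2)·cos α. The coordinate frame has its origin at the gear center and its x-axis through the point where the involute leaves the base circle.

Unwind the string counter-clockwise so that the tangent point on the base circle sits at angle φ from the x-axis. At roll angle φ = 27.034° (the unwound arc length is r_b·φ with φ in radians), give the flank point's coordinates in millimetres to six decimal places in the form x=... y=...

pitch radius r_p = m·N/2 = 3.007·74/2 = 111.259000
base radius r_b = r_p·cos α = 111.259000·cos 20.296° = 104.351279
roll angle φ = 27.034° = 0.47183231 rad
x = r_b·(cos φ + φ·sin φ) = 104.351279·(0.89073696 + 0.47183231·0.45451915) = 115.328386
y = r_b·(sin φ − φ·cos φ) = 104.351279·(0.45451915 − 0.47183231·0.89073696) = 3.573058

x=115.328386 y=3.573058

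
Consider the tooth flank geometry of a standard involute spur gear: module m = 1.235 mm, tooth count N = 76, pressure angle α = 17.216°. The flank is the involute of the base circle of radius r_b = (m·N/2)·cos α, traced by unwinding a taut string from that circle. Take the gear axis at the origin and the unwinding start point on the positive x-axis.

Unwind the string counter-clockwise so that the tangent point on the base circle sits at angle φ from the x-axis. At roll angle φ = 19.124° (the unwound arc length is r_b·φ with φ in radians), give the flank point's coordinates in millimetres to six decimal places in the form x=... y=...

pitch radius r_p = m·N/2 = 1.235·76/2 = 46.930000
base radius r_b = r_p·cos α = 46.930000·cos 17.216° = 44.827336
roll angle φ = 19.124° = 0.33377677 rad
x = r_b·(cos φ + φ·sin φ) = 44.827336·(0.94481176 + 0.33377677·0.32761369) = 47.255257
y = r_b·(sin φ − φ·cos φ) = 44.827336·(0.32761369 − 0.33377677·0.94481176) = 0.549470

x=47.255257 y=0.549470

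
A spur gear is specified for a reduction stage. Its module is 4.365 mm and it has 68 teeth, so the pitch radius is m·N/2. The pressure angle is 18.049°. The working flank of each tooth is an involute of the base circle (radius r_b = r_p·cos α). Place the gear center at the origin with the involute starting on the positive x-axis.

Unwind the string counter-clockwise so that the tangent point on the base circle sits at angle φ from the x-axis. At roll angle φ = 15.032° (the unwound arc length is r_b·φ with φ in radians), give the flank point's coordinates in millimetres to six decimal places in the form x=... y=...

x=145.880093 y=0.843563

pitch radius r_p = m·N/2 = 4.365·68/2 = 148.410000
base radius r_b = r_p·cos α = 148.410000·cos 18.049° = 141.107025
roll angle φ = 15.032° = 0.26235789 rad
x = r_b·(cos φ + φ·sin φ) = 141.107025·(0.96578112 + 0.26235789·0.25935848) = 145.880093
y = r_b·(sin φ − φ·cos φ) = 141.107025·(0.25935848 − 0.26235789·0.96578112) = 0.843563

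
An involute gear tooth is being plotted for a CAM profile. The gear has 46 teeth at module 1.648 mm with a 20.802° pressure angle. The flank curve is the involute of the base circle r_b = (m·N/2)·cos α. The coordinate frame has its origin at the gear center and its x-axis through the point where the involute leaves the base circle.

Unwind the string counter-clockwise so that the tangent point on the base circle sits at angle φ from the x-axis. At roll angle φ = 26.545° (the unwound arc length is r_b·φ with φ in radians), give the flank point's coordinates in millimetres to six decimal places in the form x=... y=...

pitch radius r_p = m·N/2 = 1.648·46/2 = 37.904000
base radius r_b = r_p·cos α = 37.904000·cos 20.802° = 35.433163
roll angle φ = 26.545° = 0.46329765 rad
x = r_b·(cos φ + φ·sin φ) = 35.433163·(0.89458364 + 0.46329765·0.44690056) = 39.034292
y = r_b·(sin φ − φ·cos φ) = 35.433163·(0.44690056 − 0.46329765·0.89458364) = 1.149525

x=39.034292 y=1.149525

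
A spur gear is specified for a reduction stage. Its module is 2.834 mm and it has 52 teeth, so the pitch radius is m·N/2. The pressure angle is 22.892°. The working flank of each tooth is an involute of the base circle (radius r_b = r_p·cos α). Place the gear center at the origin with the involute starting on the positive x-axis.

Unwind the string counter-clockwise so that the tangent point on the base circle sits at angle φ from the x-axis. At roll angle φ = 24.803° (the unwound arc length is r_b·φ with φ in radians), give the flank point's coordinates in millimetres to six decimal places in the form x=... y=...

x=73.946060 y=1.801395

pitch radius r_p = m·N/2 = 2.834·52/2 = 73.684000
base radius r_b = r_p·cos α = 73.684000·cos 22.892° = 67.880628
roll angle φ = 24.803° = 0.43289401 rad
x = r_b·(cos φ + φ·sin φ) = 67.880628·(0.90775551 + 0.43289401·0.41949961) = 73.946060
y = r_b·(sin φ − φ·cos φ) = 67.880628·(0.41949961 − 0.43289401·0.90775551) = 1.801395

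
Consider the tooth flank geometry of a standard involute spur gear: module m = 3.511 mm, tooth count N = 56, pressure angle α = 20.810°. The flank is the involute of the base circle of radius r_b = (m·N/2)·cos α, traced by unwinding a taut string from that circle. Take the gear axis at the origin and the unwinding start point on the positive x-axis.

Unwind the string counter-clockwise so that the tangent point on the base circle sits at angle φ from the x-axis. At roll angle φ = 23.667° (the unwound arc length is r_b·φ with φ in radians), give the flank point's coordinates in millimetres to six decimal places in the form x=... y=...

pitch radius r_p = m·N/2 = 3.511·56/2 = 98.308000
base radius r_b = r_p·cos α = 98.308000·cos 20.810° = 91.894748
roll angle φ = 23.667° = 0.41306707 rad
x = r_b·(cos φ + φ·sin φ) = 91.894748·(0.91589395 + 0.41306707·0.40142033) = 99.403235
y = r_b·(sin φ − φ·cos φ) = 91.894748·(0.40142033 − 0.41306707·0.91589395) = 2.122281

x=99.403235 y=2.122281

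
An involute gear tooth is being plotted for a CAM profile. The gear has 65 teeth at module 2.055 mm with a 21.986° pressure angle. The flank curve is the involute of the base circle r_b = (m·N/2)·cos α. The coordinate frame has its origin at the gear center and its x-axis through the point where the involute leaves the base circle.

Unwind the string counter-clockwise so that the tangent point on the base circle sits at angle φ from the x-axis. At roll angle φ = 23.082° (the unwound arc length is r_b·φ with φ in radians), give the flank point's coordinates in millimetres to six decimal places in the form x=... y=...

pitch radius r_p = m·N/2 = 2.055·65/2 = 66.787500
base radius r_b = r_p·cos α = 66.787500·cos 21.986° = 61.930403
roll angle φ = 23.082° = 0.40285690 rad
x = r_b·(cos φ + φ·sin φ) = 61.930403·(0.91994471 + 0.40285690·0.39204813) = 66.753791
y = r_b·(sin φ − φ·cos φ) = 61.930403·(0.39204813 − 0.40285690·0.91994471) = 1.327915

x=66.753791 y=1.327915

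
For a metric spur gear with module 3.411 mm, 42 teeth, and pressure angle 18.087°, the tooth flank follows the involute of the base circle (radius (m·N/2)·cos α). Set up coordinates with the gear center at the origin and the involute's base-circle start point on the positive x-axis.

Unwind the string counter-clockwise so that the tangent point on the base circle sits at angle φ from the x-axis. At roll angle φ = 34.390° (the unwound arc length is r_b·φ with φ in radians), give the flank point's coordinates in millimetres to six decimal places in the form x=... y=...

pitch radius r_p = m·N/2 = 3.411·42/2 = 71.631000
base radius r_b = r_p·cos α = 71.631000·cos 18.087° = 68.091440
roll angle φ = 34.390° = 0.60021873 rad
x = r_b·(cos φ + φ·sin φ) = 68.091440·(0.82521209 + 0.60021873·0.56482299) = 79.274058
y = r_b·(sin φ − φ·cos φ) = 68.091440·(0.56482299 − 0.60021873·0.82521209) = 4.733392

x=79.274058 y=4.733392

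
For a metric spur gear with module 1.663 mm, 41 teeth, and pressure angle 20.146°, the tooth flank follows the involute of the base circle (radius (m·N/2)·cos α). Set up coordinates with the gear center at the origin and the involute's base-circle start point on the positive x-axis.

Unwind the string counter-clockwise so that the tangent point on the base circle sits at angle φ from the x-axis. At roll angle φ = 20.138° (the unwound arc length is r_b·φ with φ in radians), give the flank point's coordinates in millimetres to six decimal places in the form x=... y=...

pitch radius r_p = m·N/2 = 1.663·41/2 = 34.091500
base radius r_b = r_p·cos α = 34.091500·cos 20.146° = 32.005715
roll angle φ = 20.138° = 0.35147440 rad
x = r_b·(cos φ + φ·sin φ) = 32.005715·(0.93886612 + 0.35147440·0.34428245) = 33.921980
y = r_b·(sin φ − φ·cos φ) = 32.005715·(0.34428245 − 0.35147440·0.93886612) = 0.457523

x=33.921980 y=0.457523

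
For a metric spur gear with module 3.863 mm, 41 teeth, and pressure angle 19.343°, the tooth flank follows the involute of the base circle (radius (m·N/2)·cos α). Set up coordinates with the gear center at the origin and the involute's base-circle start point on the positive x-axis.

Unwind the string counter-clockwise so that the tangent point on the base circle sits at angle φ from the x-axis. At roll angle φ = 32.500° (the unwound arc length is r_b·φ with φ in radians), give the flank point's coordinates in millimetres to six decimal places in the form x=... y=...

x=85.792436 y=4.401161

pitch radius r_p = m·N/2 = 3.863·41/2 = 79.191500
base radius r_b = r_p·cos α = 79.191500·cos 19.343° = 74.721349
roll angle φ = 32.500° = 0.56723201 rad
x = r_b·(cos φ + φ·sin φ) = 74.721349·(0.84339145 + 0.56723201·0.53729961) = 85.792436
y = r_b·(sin φ − φ·cos φ) = 74.721349·(0.53729961 − 0.56723201·0.84339145) = 4.401161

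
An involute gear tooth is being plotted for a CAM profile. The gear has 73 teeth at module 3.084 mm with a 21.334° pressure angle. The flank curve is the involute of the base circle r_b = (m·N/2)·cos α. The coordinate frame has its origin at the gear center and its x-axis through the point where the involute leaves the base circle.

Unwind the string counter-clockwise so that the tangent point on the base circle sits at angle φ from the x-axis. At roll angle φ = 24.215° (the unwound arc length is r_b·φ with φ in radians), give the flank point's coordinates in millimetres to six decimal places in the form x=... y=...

x=113.802685 y=2.591587

pitch radius r_p = m·N/2 = 3.084·73/2 = 112.566000
base radius r_b = r_p·cos α = 112.566000·cos 21.334° = 104.852472
roll angle φ = 24.215° = 0.42263148 rad
x = r_b·(cos φ + φ·sin φ) = 104.852472·(0.91201277 + 0.42263148·0.41016181) = 113.802685
y = r_b·(sin φ − φ·cos φ) = 104.852472·(0.41016181 − 0.42263148·0.91201277) = 2.591587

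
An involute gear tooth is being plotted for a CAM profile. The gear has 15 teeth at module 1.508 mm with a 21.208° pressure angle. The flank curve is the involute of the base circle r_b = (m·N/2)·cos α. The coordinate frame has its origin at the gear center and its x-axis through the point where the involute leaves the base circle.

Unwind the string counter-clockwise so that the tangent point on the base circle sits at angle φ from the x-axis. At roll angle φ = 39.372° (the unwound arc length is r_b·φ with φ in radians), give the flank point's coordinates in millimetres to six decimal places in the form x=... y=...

x=12.747209 y=1.087505

pitch radius r_p = m·N/2 = 1.508·15/2 = 11.310000
base radius r_b = r_p·cos α = 11.310000·cos 21.208° = 10.544011
roll angle φ = 39.372° = 0.68717103 rad
x = r_b·(cos φ + φ·sin φ) = 10.544011·(0.77304367 + 0.68717103·0.63435281) = 12.747209
y = r_b·(sin φ − φ·cos φ) = 10.544011·(0.63435281 − 0.68717103·0.77304367) = 1.087505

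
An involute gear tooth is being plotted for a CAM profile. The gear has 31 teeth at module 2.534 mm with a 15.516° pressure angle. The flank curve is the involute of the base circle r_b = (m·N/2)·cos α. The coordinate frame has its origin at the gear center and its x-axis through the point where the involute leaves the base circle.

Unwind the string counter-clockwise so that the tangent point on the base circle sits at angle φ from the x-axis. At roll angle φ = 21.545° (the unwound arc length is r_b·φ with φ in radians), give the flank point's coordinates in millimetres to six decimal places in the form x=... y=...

x=40.427409 y=0.661321

pitch radius r_p = m·N/2 = 2.534·31/2 = 39.277000
base radius r_b = r_p·cos α = 39.277000·cos 15.516° = 37.845581
roll angle φ = 21.545° = 0.37603119 rad
x = r_b·(cos φ + φ·sin φ) = 37.845581·(0.93012943 + 0.37603119·0.36723186) = 40.427409
y = r_b·(sin φ − φ·cos φ) = 37.845581·(0.36723186 − 0.37603119·0.93012943) = 0.661321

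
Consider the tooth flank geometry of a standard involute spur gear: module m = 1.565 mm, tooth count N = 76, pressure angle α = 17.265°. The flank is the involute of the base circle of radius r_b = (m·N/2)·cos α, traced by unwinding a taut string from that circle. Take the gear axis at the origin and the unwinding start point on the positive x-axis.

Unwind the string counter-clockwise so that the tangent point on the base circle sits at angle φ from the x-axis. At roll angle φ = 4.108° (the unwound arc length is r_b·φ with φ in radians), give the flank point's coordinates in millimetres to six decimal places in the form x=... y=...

pitch radius r_p = m·N/2 = 1.565·76/2 = 59.470000
base radius r_b = r_p·cos α = 59.470000·cos 17.265° = 56.790417
roll angle φ = 4.108° = 0.07169813 rad
x = r_b·(cos φ + φ·sin φ) = 56.790417·(0.99743079 + 0.07169813·0.07163671) = 56.936199
y = r_b·(sin φ − φ·cos φ) = 56.790417·(0.07163671 − 0.07169813·0.99743079) = 0.006974

x=56.936199 y=0.006974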